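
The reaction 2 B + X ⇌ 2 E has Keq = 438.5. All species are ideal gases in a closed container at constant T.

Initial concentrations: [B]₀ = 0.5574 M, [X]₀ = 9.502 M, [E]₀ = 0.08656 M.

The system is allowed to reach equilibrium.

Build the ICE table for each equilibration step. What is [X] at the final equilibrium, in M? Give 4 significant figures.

Q₀ = 0.002538 vs Keq = 438.5 ⇒ Q<K, forward
Step 1:
                  B         X         E
  Initial    0.5574     9.502   0.08656
  Change    -0.5474   -0.2737    0.5474
  Equil    0.009966     9.228     0.634
  solve Keq expr → x = 0.2737; check Q = 438.5

[X]_eq = 9.228 M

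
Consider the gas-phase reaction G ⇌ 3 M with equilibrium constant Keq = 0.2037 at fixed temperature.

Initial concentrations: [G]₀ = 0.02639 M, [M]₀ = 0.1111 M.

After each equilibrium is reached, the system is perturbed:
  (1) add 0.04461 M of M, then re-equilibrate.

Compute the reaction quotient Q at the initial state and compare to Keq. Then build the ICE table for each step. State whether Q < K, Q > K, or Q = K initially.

Q₀ = 0.05196 vs Keq = 0.2037 ⇒ Q<K, forward
Step 1:
                  G         M
  Initial   0.02639    0.1111
  Change   -0.01136   0.03409
  Equil     0.01503    0.1452
  solve Keq expr → x = 0.01136; check Q = 0.2037
Then add 0.04461 M of M.
Step 2:
                  G         M
  Initial   0.01503    0.1898
  Change   0.007707  -0.02312
  Equil     0.02273    0.1667
  solve Keq expr → x = -0.007707; check Q = 0.2037

Q₀ = 0.05196; Q < K (proceeds forward)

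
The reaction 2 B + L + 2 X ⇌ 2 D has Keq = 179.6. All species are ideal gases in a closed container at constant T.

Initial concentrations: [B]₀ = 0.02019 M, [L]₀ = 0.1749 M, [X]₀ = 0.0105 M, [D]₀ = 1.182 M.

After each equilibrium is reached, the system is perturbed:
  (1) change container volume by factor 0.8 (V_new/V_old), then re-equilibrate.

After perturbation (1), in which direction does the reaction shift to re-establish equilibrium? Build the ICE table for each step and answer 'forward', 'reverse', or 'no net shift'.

Direction: forward

Q₀ = 1.7774e+08 vs Keq = 179.6 ⇒ Q>K, reverse
Step 1:
                   B          L          X          D
  I          0.02019     0.1749     0.0105      1.182
  C           0.3185     0.1593     0.3185    -0.3185
  E           0.3387     0.3342      0.329     0.8635
  solve Keq expr → x = -0.1593; check Q = 179.6
Then change container volume by factor 0.8 (V_new/V_old).
Step 2:
                   B          L          X          D
  I           0.4234     0.4177     0.4113      1.079
  C         -0.05047   -0.02524   -0.05047    0.05047
  E           0.3729     0.3925     0.3608       1.13
  solve Keq expr → x = 0.02524; check Q = 179.6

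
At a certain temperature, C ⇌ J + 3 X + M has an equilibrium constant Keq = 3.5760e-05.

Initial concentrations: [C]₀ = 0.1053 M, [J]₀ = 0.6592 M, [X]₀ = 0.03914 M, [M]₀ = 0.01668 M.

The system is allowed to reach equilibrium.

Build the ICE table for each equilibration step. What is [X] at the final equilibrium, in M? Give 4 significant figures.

[X]_eq = 0.0605 M

Q₀ = 6.2611e-06 vs Keq = 3.5760e-05 ⇒ Q<K, forward
Step 1:
                  C         J         X         M
  Initial    0.1053    0.6592   0.03914   0.01668
  Change  -0.007119  0.007119   0.02136  0.007119
  Equil     0.09818    0.6663    0.0605    0.0238
  solve Keq expr → x = 0.007119; check Q = 3.5760e-05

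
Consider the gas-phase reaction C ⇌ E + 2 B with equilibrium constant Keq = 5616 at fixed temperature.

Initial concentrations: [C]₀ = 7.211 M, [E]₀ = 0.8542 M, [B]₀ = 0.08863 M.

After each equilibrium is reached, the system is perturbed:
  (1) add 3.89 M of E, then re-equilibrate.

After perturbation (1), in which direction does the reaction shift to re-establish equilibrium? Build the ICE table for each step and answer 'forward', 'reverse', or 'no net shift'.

Q₀ = 9.3052e-04 vs Keq = 5616 ⇒ Q<K, forward
Step 1:
                    C           E           B
  Initial       7.211      0.8542     0.08863
  Change        -6.94        6.94       13.88
  Equil        0.2708       7.794       13.97
  solve Keq expr → x = 6.94; check Q = 5616
Then add 3.89 M of E.
Step 2:
                    C           E           B
  Initial      0.2708       11.68       13.97
  Change       0.1176     -0.1176     -0.2353
  Equil        0.3885       11.57       13.73
  solve Keq expr → x = -0.1176; check Q = 5616

Direction: reverse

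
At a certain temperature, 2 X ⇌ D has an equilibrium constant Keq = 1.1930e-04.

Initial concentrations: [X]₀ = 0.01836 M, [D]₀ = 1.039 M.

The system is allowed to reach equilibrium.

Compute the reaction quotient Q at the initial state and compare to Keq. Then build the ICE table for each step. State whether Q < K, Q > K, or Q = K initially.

Q₀ = 3082; Q > K (proceeds reverse)

Q₀ = 3082 vs Keq = 1.1930e-04 ⇒ Q>K, reverse
Step 1:
                    X           D
  init        0.01836       1.039
  Δ             2.077      -1.038
  eq            2.095  5.2377e-04
  solve Keq expr → x = -1.038; check Q = 1.1930e-04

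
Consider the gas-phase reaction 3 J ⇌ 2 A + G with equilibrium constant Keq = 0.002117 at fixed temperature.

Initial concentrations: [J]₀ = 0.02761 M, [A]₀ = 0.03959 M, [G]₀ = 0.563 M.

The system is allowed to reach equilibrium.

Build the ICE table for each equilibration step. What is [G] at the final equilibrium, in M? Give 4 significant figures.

[G]_eq = 0.544 M

Q₀ = 41.93 vs Keq = 0.002117 ⇒ Q>K, reverse
Step 1:
                    J           A           G
  Initial     0.02761     0.03959       0.563
  Change      0.05708    -0.03805    -0.01903
  Equil       0.08469    0.001537       0.544
  solve Keq expr → x = -0.01903; check Q = 0.002117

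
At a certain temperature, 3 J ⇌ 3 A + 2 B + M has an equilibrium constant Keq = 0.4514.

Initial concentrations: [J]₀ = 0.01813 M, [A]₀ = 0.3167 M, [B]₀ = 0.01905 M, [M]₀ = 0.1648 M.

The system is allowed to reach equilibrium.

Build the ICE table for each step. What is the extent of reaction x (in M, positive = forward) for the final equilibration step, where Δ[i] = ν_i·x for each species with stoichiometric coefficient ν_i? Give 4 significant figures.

x = 4.6022e-04 M

Q₀ = 0.3188 vs Keq = 0.4514 ⇒ Q<K, forward
Step 1:
                  J         A         B         M
  init      0.01813    0.3167   0.01905    0.1648
  Δ       -0.001381  0.001381 9.2044e-04 4.6022e-04
  eq        0.01675    0.3181   0.01997    0.1653
  solve Keq expr → x = 4.6022e-04; check Q = 0.4514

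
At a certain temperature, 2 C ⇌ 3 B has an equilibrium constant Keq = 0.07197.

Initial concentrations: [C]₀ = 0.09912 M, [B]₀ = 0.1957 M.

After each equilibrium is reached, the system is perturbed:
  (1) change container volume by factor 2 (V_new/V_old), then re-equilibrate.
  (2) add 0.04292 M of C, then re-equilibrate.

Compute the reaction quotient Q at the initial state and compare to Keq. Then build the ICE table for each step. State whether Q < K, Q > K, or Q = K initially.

Q₀ = 0.7629 vs Keq = 0.07197 ⇒ Q>K, reverse
Step 1:
                  C         B
  I         0.09912    0.1957
  C         0.05184  -0.07777
  E           0.151    0.1179
  solve Keq expr → x = -0.02592; check Q = 0.07197
Then change container volume by factor 2 (V_new/V_old).
Step 2:
                  C         B
  I         0.07548   0.05897
  C       -0.007073   0.01061
  E         0.06841   0.06958
  solve Keq expr → x = 0.003537; check Q = 0.07197
Then add 0.04292 M of C.
Step 3:
                  C         B
  I          0.1113   0.06958
  C        -0.01278   0.01917
  E         0.09855   0.08875
  solve Keq expr → x = 0.00639; check Q = 0.07197

Q₀ = 0.7629; Q > K (proceeds reverse)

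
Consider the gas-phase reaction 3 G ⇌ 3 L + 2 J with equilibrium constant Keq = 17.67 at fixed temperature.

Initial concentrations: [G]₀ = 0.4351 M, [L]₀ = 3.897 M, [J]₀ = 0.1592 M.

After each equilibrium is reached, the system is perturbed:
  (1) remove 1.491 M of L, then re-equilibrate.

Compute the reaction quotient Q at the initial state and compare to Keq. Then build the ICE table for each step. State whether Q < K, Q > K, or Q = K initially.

Q₀ = 18.21 vs Keq = 17.67 ⇒ Q>K, reverse
Step 1:
                   G          L          J
  I           0.4351      3.897     0.1592
  C         0.001875  -0.001875   -0.00125
  E            0.437      3.895      0.158
  solve Keq expr → x = -6.2486e-04; check Q = 17.67
Then remove 1.491 M of L.
Step 2:
                   G          L          J
  I            0.437      2.404      0.158
  C          -0.0901     0.0901    0.06006
  E           0.3469      2.494      0.218
  solve Keq expr → x = 0.03003; check Q = 17.67

Q₀ = 18.21; Q > K (proceeds reverse)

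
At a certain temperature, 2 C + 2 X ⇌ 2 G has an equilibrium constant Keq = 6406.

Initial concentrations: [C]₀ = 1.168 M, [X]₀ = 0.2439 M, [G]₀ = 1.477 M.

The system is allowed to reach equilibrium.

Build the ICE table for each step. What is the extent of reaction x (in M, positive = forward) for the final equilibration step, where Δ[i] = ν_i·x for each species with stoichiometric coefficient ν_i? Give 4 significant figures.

x = 0.1107 M

Q₀ = 26.88 vs Keq = 6406 ⇒ Q<K, forward
Step 1:
                  C         X         G
  init        1.168    0.2439     1.477
  Δ         -0.2215   -0.2215    0.2215
  eq         0.9465   0.02242     1.698
  solve Keq expr → x = 0.1107; check Q = 6406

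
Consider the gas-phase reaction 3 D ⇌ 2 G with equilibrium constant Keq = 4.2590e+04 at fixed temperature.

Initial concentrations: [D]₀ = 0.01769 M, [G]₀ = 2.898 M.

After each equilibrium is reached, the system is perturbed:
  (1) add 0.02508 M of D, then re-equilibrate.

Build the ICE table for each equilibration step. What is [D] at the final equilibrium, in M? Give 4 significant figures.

[D]_eq = 0.05807 M

Q₀ = 1.5171e+06 vs Keq = 4.2590e+04 ⇒ Q>K, reverse
Step 1:
                    D           G
  Initial     0.01769       2.898
  Change      0.04016    -0.02677
  Equil       0.05785       2.871
  solve Keq expr → x = -0.01339; check Q = 4.2590e+04
Then add 0.02508 M of D.
Step 2:
                    D           G
  Initial     0.08293       2.871
  Change     -0.02486     0.01657
  Equil       0.05807       2.888
  solve Keq expr → x = 0.008286; check Q = 4.2590e+04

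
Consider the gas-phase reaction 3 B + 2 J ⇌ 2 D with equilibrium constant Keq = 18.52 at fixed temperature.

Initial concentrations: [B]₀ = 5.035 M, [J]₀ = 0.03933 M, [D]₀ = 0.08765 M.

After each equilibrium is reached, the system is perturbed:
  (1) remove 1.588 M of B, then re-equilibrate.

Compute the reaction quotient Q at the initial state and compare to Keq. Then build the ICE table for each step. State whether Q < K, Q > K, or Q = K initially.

Q₀ = 0.03891 vs Keq = 18.52 ⇒ Q<K, forward
Step 1:
                   B          J          D
  init         5.035    0.03933    0.08765
  Δ         -0.05509   -0.03673    0.03673
  eq            4.98   0.002601     0.1244
  solve Keq expr → x = 0.01836; check Q = 18.52
Then remove 1.588 M of B.
Step 2:
                   B          J          D
  init         3.392   0.002601     0.1244
  Δ         0.002921   0.001948  -0.001948
  eq           3.395   0.004548     0.1224
  solve Keq expr → x = -9.7377e-04; check Q = 18.52

Q₀ = 0.03891; Q < K (proceeds forward)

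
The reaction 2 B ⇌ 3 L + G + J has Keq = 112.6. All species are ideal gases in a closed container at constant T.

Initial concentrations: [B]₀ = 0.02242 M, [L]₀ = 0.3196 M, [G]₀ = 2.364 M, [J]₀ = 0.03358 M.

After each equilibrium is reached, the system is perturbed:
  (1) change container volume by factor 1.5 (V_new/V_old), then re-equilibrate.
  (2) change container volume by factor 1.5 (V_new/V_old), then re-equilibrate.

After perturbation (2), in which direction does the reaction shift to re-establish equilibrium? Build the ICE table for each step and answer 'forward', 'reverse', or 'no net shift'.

Direction: forward

Q₀ = 5.156 vs Keq = 112.6 ⇒ Q<K, forward
Step 1:
                    B           L           G           J
  init        0.02242      0.3196       2.364     0.03358
  Δ          -0.01643     0.02464    0.008213    0.008213
  eq         0.005993      0.3442       2.372     0.04179
  solve Keq expr → x = 0.008213; check Q = 112.6
Then change container volume by factor 1.5 (V_new/V_old).
Step 2:
                    B           L           G           J
  init       0.003995      0.2295       1.581     0.02786
  Δ         -0.001748    0.002622  8.7408e-04  8.7408e-04
  eq         0.002247      0.2321       1.582     0.02874
  solve Keq expr → x = 8.7408e-04; check Q = 112.6
Then change container volume by factor 1.5 (V_new/V_old).
Step 3:
                    B           L           G           J
  init       0.001498      0.1547       1.055     0.01916
  Δ       -6.6747e-04    0.001001  3.3374e-04  3.3374e-04
  eq       8.3071e-04      0.1557       1.055     0.01949
  solve Keq expr → x = 3.3374e-04; check Q = 112.6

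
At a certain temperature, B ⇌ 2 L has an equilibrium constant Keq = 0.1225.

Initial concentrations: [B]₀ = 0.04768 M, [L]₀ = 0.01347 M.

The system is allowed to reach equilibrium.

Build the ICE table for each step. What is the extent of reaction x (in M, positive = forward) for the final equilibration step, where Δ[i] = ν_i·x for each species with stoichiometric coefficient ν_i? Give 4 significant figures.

Q₀ = 0.003805 vs Keq = 0.1225 ⇒ Q<K, forward
Step 1:
                   B          L
  init       0.04768    0.01347
  Δ         -0.02155     0.0431
  eq         0.02613    0.05657
  solve Keq expr → x = 0.02155; check Q = 0.1225

x = 0.02155 M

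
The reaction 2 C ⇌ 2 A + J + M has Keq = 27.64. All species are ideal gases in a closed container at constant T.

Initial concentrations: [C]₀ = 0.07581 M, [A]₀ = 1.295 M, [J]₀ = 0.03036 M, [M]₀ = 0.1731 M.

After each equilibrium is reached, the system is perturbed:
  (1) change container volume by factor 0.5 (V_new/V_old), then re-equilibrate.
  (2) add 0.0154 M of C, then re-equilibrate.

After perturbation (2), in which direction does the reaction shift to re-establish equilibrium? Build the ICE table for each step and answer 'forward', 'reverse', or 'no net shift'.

Direction: forward

Q₀ = 1.534 vs Keq = 27.64 ⇒ Q<K, forward
Step 1:
                   C          A          J          M
  I          0.07581      1.295    0.03036     0.1731
  C         -0.04916    0.04916    0.02458    0.02458
  E          0.02665      1.344    0.05494     0.1977
  solve Keq expr → x = 0.02458; check Q = 27.64
Then change container volume by factor 0.5 (V_new/V_old).
Step 2:
                   C          A          J          M
  I          0.05329      2.688     0.1099     0.3954
  C          0.03944   -0.03944   -0.01972   -0.01972
  E          0.09273      2.649    0.09017     0.3756
  solve Keq expr → x = -0.01972; check Q = 27.64
Then add 0.0154 M of C.
Step 3:
                   C          A          J          M
  I           0.1081      2.649    0.09017     0.3756
  C         -0.01138    0.01138   0.005691   0.005691
  E          0.09674       2.66    0.09586     0.3813
  solve Keq expr → x = 0.005691; check Q = 27.64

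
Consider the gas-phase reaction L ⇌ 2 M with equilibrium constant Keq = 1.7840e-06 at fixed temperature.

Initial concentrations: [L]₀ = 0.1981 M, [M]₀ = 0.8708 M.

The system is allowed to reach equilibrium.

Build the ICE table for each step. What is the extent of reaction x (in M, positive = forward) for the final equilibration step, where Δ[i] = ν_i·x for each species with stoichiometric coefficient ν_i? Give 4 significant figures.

Q₀ = 3.828 vs Keq = 1.7840e-06 ⇒ Q>K, reverse
Step 1:
                  L         M
  init       0.1981    0.8708
  Δ          0.4349   -0.8697
  eq          0.633  0.001063
  solve Keq expr → x = -0.4349; check Q = 1.7840e-06

x = -0.4349 M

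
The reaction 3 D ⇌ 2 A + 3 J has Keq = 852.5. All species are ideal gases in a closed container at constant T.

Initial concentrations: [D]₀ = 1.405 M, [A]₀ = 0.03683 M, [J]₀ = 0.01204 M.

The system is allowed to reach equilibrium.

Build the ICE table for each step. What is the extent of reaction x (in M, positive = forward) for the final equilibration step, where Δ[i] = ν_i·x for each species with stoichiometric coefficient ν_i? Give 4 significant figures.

x = 0.4264 M

Q₀ = 8.5360e-10 vs Keq = 852.5 ⇒ Q<K, forward
Step 1:
                   D          A          J
  Initial      1.405    0.03683    0.01204
  Change      -1.279     0.8527      1.279
  Equil       0.1259     0.8895      1.291
  solve Keq expr → x = 0.4264; check Q = 852.5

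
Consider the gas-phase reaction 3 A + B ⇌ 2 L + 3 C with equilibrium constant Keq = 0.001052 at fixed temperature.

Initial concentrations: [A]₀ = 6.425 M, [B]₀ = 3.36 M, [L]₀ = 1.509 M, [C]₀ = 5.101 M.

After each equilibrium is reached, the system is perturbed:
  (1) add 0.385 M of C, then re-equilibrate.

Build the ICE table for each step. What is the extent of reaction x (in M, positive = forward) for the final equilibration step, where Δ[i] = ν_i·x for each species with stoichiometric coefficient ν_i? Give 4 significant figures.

Q₀ = 0.3391 vs Keq = 0.001052 ⇒ Q>K, reverse
Step 1:
                   A          B          L          C
  I            6.425       3.36      1.509      5.101
  C            1.865     0.6218     -1.244     -1.865
  E             8.29      3.982     0.2654      3.236
  solve Keq expr → x = -0.6218; check Q = 0.001052
Then add 0.385 M of C.
Step 2:
                   A          B          L          C
  I             8.29      3.982     0.2654      3.621
  C           0.0507     0.0169    -0.0338    -0.0507
  E            8.341      3.999     0.2316       3.57
  solve Keq expr → x = -0.0169; check Q = 0.001052

x = -0.0169 M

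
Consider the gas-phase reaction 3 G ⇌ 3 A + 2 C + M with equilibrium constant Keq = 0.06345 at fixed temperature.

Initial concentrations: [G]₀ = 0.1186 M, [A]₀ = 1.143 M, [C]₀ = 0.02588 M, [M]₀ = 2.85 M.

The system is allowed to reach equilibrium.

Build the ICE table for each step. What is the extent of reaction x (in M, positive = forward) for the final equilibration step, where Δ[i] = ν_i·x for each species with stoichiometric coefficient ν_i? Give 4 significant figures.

Q₀ = 1.709 vs Keq = 0.06345 ⇒ Q>K, reverse
Step 1:
                   G          A          C          M
  I           0.1186      1.143    0.02588       2.85
  C          0.02812   -0.02812   -0.01875  -0.009373
  E           0.1467      1.115   0.007135      2.841
  solve Keq expr → x = -0.009373; check Q = 0.06345

x = -0.009373 M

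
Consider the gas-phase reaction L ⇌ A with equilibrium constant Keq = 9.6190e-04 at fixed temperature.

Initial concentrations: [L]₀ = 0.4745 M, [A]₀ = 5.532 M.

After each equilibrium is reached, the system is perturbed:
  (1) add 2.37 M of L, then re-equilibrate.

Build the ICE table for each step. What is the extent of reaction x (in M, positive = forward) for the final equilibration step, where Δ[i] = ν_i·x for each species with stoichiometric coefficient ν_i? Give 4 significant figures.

x = 0.002278 M

Q₀ = 11.66 vs Keq = 9.6190e-04 ⇒ Q>K, reverse
Step 1:
                    L           A
  I            0.4745       5.532
  C             5.526      -5.526
  E             6.001    0.005772
  solve Keq expr → x = -5.526; check Q = 9.6190e-04
Then add 2.37 M of L.
Step 2:
                    L           A
  I             8.371    0.005772
  C         -0.002278    0.002278
  E             8.368     0.00805
  solve Keq expr → x = 0.002278; check Q = 9.6190e-04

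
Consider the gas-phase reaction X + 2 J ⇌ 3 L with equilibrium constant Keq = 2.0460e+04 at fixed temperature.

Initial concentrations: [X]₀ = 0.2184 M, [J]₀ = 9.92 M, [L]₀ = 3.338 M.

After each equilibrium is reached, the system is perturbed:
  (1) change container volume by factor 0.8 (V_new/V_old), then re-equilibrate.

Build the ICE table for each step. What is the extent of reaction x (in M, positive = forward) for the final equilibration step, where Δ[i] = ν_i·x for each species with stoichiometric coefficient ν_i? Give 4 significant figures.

x = 0 M

Q₀ = 1.731 vs Keq = 2.0460e+04 ⇒ Q<K, forward
Step 1:
                   X          J          L
  init        0.2184       9.92      3.338
  Δ          -0.2184    -0.4367     0.6551
  eq      3.4603e-05      9.483      3.993
  solve Keq expr → x = 0.2184; check Q = 2.0460e+04
Then change container volume by factor 0.8 (V_new/V_old).
Step 2:
                   X          J          L
  init    4.3253e-05      11.85      4.991
  Δ                0          0          0
  eq      4.3253e-05      11.85      4.991
  solve Keq expr → x = 0; check Q = 2.0460e+04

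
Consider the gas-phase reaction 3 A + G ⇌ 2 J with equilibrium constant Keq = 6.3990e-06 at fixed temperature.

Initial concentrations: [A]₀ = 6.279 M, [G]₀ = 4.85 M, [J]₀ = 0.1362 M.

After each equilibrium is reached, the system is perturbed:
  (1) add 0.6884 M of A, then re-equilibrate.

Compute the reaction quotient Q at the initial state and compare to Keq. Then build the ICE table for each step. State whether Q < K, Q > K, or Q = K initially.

Q₀ = 1.5450e-05 vs Keq = 6.3990e-06 ⇒ Q>K, reverse
Step 1:
                   A          G          J
  I            6.279       4.85     0.1362
  C          0.07029    0.02343   -0.04686
  E            6.349      4.873    0.08934
  solve Keq expr → x = -0.02343; check Q = 6.3990e-06
Then add 0.6884 M of A.
Step 2:
                   A          G          J
  I            7.038      4.873    0.08934
  C         -0.02154  -0.007181    0.01436
  E            7.016      4.866     0.1037
  solve Keq expr → x = 0.007181; check Q = 6.3990e-06

Q₀ = 1.5450e-05; Q > K (proceeds reverse)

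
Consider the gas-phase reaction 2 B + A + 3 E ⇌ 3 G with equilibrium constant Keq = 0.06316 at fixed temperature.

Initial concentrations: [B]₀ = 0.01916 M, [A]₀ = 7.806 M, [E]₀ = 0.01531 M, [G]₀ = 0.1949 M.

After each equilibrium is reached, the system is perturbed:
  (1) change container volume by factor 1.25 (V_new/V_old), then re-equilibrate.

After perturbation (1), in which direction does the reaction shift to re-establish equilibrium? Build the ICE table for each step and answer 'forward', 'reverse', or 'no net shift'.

Q₀ = 7.1993e+05 vs Keq = 0.06316 ⇒ Q>K, reverse
Step 1:
                  B         A         E         G
  I         0.01916     7.806   0.01531    0.1949
  C          0.1067   0.05334      0.16     -0.16
  E          0.1258     7.859    0.1753   0.03487
  solve Keq expr → x = -0.05334; check Q = 0.06316
Then change container volume by factor 1.25 (V_new/V_old).
Step 2:
                  B         A         E         G
  I          0.1007     6.287    0.1403   0.02789
  C         0.00295  0.001475  0.004425 -0.004425
  E          0.1036     6.289    0.1447   0.02347
  solve Keq expr → x = -0.001475; check Q = 0.06316

Direction: reverse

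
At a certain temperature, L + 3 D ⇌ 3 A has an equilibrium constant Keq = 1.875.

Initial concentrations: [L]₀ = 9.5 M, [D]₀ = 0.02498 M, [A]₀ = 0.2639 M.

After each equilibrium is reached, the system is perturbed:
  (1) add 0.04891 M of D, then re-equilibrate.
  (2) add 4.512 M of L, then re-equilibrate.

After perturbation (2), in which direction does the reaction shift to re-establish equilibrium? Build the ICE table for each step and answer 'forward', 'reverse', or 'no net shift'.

Direction: forward

Q₀ = 124.1 vs Keq = 1.875 ⇒ Q>K, reverse
Step 1:
                  L         D         A
  init          9.5   0.02498    0.2639
  Δ         0.01832   0.05497  -0.05497
  eq          9.518   0.07995    0.2089
  solve Keq expr → x = -0.01832; check Q = 1.875
Then add 0.04891 M of D.
Step 2:
                  L         D         A
  init        9.518    0.1289    0.2089
  Δ        -0.01178  -0.03535   0.03535
  eq          9.507   0.09351    0.2443
  solve Keq expr → x = 0.01178; check Q = 1.875
Then add 4.512 M of L.
Step 3:
                  L         D         A
  init        14.02   0.09351    0.2443
  Δ       -0.002831 -0.008494  0.008494
  eq          14.02   0.08502    0.2528
  solve Keq expr → x = 0.002831; check Q = 1.875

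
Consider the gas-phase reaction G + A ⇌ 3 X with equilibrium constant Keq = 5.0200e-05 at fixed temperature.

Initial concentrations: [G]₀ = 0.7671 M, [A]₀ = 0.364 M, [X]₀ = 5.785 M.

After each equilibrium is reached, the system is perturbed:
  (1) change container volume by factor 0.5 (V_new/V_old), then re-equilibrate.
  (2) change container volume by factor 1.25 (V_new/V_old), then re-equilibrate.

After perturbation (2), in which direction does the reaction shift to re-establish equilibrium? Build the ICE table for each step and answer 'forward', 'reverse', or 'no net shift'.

Q₀ = 693.4 vs Keq = 5.0200e-05 ⇒ Q>K, reverse
Step 1:
                    G           A           X
  I            0.7671       0.364       5.785
  C             1.906       1.906      -5.718
  E             2.673        2.27     0.06728
  solve Keq expr → x = -1.906; check Q = 5.0200e-05
Then change container volume by factor 0.5 (V_new/V_old).
Step 2:
                    G           A           X
  I             5.346        4.54      0.1346
  C          0.009209    0.009209    -0.02763
  E             5.355       4.549      0.1069
  solve Keq expr → x = -0.009209; check Q = 5.0200e-05
Then change container volume by factor 1.25 (V_new/V_old).
Step 3:
                    G           A           X
  I             4.284       3.639     0.08555
  C         -0.002191   -0.002191    0.006572
  E             4.282       3.637     0.09212
  solve Keq expr → x = 0.002191; check Q = 5.0200e-05

Direction: forward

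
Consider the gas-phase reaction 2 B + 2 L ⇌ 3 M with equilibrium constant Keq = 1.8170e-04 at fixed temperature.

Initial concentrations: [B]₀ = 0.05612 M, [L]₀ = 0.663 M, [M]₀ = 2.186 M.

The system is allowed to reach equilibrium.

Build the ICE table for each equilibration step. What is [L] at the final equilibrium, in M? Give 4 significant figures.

Q₀ = 7546 vs Keq = 1.8170e-04 ⇒ Q>K, reverse
Step 1:
                   B          L          M
  I          0.05612      0.663      2.186
  C             1.38       1.38      -2.07
  E            1.436      2.043     0.1161
  solve Keq expr → x = -0.69; check Q = 1.8170e-04

[L]_eq = 2.043 M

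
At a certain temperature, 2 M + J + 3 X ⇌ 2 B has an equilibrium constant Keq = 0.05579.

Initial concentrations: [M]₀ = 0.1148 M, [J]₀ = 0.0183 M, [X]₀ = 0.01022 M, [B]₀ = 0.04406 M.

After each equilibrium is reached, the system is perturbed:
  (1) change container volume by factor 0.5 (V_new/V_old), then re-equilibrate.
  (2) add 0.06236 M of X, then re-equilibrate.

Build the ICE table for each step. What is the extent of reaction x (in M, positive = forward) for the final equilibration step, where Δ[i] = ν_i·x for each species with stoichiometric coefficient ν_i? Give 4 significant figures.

x = 4.0718e-04 M

Q₀ = 7.5405e+06 vs Keq = 0.05579 ⇒ Q>K, reverse
Step 1:
                   M          J          X          B
  Initial     0.1148     0.0183    0.01022    0.04406
  Change      0.0439    0.02195    0.06585    -0.0439
  Equil       0.1587    0.04025    0.07607 1.5780e-04
  solve Keq expr → x = -0.02195; check Q = 0.05579
Then change container volume by factor 0.5 (V_new/V_old).
Step 2:
                   M          J          X          B
  Initial     0.3174     0.0805     0.1521 3.1559e-04
  Change  -9.2242e-04 -4.6121e-04  -0.001384 9.2242e-04
  Equil       0.3165    0.08004     0.1508   0.001238
  solve Keq expr → x = 4.6121e-04; check Q = 0.05579
Then add 0.06236 M of X.
Step 3:
                   M          J          X          B
  Initial     0.3165    0.08004     0.2131   0.001238
  Change  -8.1437e-04 -4.0718e-04  -0.001222 8.1437e-04
  Equil       0.3157    0.07963     0.2119   0.002052
  solve Keq expr → x = 4.0718e-04; check Q = 0.05579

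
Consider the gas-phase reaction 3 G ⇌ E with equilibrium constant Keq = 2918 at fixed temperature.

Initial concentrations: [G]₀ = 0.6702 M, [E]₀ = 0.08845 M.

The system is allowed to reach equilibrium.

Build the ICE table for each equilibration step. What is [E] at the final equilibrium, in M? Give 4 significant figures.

Q₀ = 0.2938 vs Keq = 2918 ⇒ Q<K, forward
Step 1:
                   G          E
  I           0.6702    0.08845
  C          -0.6235     0.2078
  E          0.04665     0.2963
  solve Keq expr → x = 0.2078; check Q = 2918

[E]_eq = 0.2963 M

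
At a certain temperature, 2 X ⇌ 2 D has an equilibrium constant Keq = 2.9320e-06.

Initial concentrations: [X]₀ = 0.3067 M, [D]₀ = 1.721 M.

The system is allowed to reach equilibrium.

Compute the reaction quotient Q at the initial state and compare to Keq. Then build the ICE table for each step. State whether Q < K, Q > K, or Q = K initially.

Q₀ = 31.49; Q > K (proceeds reverse)

Q₀ = 31.49 vs Keq = 2.9320e-06 ⇒ Q>K, reverse
Step 1:
                    X           D
  init         0.3067       1.721
  Δ             1.718      -1.718
  eq            2.024    0.003466
  solve Keq expr → x = -0.8588; check Q = 2.9320e-06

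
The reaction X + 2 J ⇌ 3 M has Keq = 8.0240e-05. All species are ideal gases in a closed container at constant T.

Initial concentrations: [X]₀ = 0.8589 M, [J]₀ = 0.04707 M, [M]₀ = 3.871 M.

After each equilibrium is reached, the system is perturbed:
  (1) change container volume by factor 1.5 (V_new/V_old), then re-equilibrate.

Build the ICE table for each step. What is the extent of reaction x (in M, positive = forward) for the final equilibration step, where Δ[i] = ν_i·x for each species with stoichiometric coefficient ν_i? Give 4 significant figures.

x = 0 M

Q₀ = 3.0482e+04 vs Keq = 8.0240e-05 ⇒ Q>K, reverse
Step 1:
                  X         J         M
  I          0.8589   0.04707     3.871
  C           1.256     2.512    -3.767
  E           2.115     2.559    0.1036
  solve Keq expr → x = -1.256; check Q = 8.0240e-05
Then change container volume by factor 1.5 (V_new/V_old).
Step 2:
                  X         J         M
  I            1.41     1.706   0.06905
  C               0         0         0
  E            1.41     1.706   0.06905
  solve Keq expr → x = 0; check Q = 8.0240e-05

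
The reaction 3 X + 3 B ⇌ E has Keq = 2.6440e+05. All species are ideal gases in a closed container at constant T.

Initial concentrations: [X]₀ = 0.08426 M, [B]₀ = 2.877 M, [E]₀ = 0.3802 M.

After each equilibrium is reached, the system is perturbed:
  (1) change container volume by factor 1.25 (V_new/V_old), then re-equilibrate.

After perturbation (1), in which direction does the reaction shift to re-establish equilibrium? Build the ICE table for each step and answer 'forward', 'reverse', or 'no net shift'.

Q₀ = 26.69 vs Keq = 2.6440e+05 ⇒ Q<K, forward
Step 1:
                   X          B          E
  I          0.08426      2.877     0.3802
  C         -0.08013   -0.08013    0.02671
  E         0.004128      2.797     0.4069
  solve Keq expr → x = 0.02671; check Q = 2.6440e+05
Then change container volume by factor 1.25 (V_new/V_old).
Step 2:
                   X          B          E
  I         0.003302      2.237     0.3255
  C         0.001482   0.001482 -4.9404e-04
  E         0.004785      2.239      0.325
  solve Keq expr → x = -4.9404e-04; check Q = 2.6440e+05

Direction: reverse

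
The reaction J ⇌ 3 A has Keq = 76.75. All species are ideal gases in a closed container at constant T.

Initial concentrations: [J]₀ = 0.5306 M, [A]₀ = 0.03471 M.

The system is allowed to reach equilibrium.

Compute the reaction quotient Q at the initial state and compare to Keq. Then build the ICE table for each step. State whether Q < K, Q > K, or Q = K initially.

Q₀ = 7.8813e-05; Q < K (proceeds forward)

Q₀ = 7.8813e-05 vs Keq = 76.75 ⇒ Q<K, forward
Step 1:
                    J           A
  init         0.5306     0.03471
  Δ            -0.487       1.461
  eq           0.0436       1.496
  solve Keq expr → x = 0.487; check Q = 76.75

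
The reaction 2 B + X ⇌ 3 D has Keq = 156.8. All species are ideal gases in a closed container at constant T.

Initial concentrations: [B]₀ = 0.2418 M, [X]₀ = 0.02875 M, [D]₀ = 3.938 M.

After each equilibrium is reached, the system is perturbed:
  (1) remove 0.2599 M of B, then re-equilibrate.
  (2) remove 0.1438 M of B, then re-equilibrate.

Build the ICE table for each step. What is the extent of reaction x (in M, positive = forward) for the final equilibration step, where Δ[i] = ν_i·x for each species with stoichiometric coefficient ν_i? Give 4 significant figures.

Q₀ = 3.6331e+04 vs Keq = 156.8 ⇒ Q>K, reverse
Step 1:
                   B          X          D
  Initial     0.2418    0.02875      3.938
  Change      0.5518     0.2759    -0.8277
  Equil       0.7936     0.3047       3.11
  solve Keq expr → x = -0.2759; check Q = 156.8
Then remove 0.2599 M of B.
Step 2:
                   B          X          D
  Initial     0.5337     0.3047       3.11
  Change      0.1249    0.06246    -0.1874
  Equil       0.6586     0.3671      2.923
  solve Keq expr → x = -0.06246; check Q = 156.8
Then remove 0.1438 M of B.
Step 3:
                   B          X          D
  Initial     0.5148     0.3671      2.923
  Change     0.07591    0.03795    -0.1139
  Equil       0.5907     0.4051      2.809
  solve Keq expr → x = -0.03795; check Q = 156.8

x = -0.03795 M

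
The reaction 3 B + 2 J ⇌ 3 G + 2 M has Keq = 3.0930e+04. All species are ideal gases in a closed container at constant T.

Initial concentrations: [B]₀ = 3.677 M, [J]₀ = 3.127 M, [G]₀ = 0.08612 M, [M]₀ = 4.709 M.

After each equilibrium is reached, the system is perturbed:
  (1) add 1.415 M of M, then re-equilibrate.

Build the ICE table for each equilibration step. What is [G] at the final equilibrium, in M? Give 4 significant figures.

[G]_eq = 3.321 M

Q₀ = 2.9136e-05 vs Keq = 3.0930e+04 ⇒ Q<K, forward
Step 1:
                   B          J          G          M
  Initial      3.677      3.127    0.08612      4.709
  Change      -3.274     -2.183      3.274      2.183
  Equil       0.4028     0.9442       3.36      6.892
  solve Keq expr → x = 1.091; check Q = 3.0930e+04
Then add 1.415 M of M.
Step 2:
                   B          J          G          M
  Initial     0.4028     0.9442       3.36      8.307
  Change     0.03907    0.02604   -0.03907   -0.02604
  Equil       0.4419     0.9702      3.321      8.281
  solve Keq expr → x = -0.01302; check Q = 3.0930e+04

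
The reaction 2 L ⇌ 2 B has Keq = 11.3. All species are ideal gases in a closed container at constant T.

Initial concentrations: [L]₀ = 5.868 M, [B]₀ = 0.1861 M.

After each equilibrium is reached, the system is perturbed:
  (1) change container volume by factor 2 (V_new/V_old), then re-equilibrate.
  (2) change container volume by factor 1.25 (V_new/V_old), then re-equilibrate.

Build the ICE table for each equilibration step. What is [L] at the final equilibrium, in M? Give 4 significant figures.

[L]_eq = 0.5552 M

Q₀ = 0.001006 vs Keq = 11.3 ⇒ Q<K, forward
Step 1:
                    L           B
  init          5.868      0.1861
  Δ             -4.48        4.48
  eq            1.388       4.666
  solve Keq expr → x = 2.24; check Q = 11.3
Then change container volume by factor 2 (V_new/V_old).
Step 2:
                    L           B
  init          0.694       2.333
  Δ                 0           0
  eq            0.694       2.333
  solve Keq expr → x = 0; check Q = 11.3
Then change container volume by factor 1.25 (V_new/V_old).
Step 3:
                    L           B
  init         0.5552       1.866
  Δ                 0           0
  eq           0.5552       1.866
  solve Keq expr → x = 0; check Q = 11.3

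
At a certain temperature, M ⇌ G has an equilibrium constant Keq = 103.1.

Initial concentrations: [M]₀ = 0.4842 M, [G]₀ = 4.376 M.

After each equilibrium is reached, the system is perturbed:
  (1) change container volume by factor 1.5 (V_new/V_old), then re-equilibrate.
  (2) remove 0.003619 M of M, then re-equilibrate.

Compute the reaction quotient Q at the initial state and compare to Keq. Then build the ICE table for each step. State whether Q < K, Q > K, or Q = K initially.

Q₀ = 9.038 vs Keq = 103.1 ⇒ Q<K, forward
Step 1:
                   M          G
  init        0.4842      4.376
  Δ          -0.4375     0.4375
  eq         0.04669      4.814
  solve Keq expr → x = 0.4375; check Q = 103.1
Then change container volume by factor 1.5 (V_new/V_old).
Step 2:
                   M          G
  init       0.03113      3.209
  Δ                0          0
  eq         0.03113      3.209
  solve Keq expr → x = 0; check Q = 103.1
Then remove 0.003619 M of M.
Step 3:
                   M          G
  init       0.02751      3.209
  Δ         0.003584  -0.003584
  eq         0.03109      3.205
  solve Keq expr → x = -0.003584; check Q = 103.1

Q₀ = 9.038; Q < K (proceeds forward)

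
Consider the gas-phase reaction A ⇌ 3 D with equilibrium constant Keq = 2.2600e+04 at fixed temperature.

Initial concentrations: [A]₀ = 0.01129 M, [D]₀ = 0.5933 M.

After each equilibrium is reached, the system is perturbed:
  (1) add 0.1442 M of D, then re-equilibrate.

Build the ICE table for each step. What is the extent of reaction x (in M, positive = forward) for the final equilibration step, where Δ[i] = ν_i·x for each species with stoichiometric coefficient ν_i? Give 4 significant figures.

x = -9.3899e-06 M

Q₀ = 18.5 vs Keq = 2.2600e+04 ⇒ Q<K, forward
Step 1:
                   A          D
  init       0.01129     0.5933
  Δ         -0.01128    0.03384
  eq      1.0914e-05     0.6271
  solve Keq expr → x = 0.01128; check Q = 2.2600e+04
Then add 0.1442 M of D.
Step 2:
                   A          D
  init    1.0914e-05     0.7713
  Δ       9.3899e-06 -2.8170e-05
  eq      2.0304e-05     0.7713
  solve Keq expr → x = -9.3899e-06; check Q = 2.2600e+04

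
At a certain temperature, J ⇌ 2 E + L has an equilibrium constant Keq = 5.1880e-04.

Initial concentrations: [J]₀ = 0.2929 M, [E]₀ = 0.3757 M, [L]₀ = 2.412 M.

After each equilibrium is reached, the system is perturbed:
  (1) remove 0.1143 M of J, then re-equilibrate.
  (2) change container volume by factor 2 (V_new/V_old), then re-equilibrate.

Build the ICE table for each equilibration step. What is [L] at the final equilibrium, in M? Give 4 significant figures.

[L]_eq = 1.117 M

Q₀ = 1.162 vs Keq = 5.1880e-04 ⇒ Q>K, reverse
Step 1:
                   J          E          L
  I           0.2929     0.3757      2.412
  C           0.1826    -0.3652    -0.1826
  E           0.4755    0.01052      2.229
  solve Keq expr → x = -0.1826; check Q = 5.1880e-04
Then remove 0.1143 M of J.
Step 2:
                   J          E          L
  I           0.3612    0.01052      2.229
  C       6.7059e-04  -0.001341 -6.7059e-04
  E           0.3619   0.009178      2.229
  solve Keq expr → x = -6.7059e-04; check Q = 5.1880e-04
Then change container volume by factor 2 (V_new/V_old).
Step 3:
                   J          E          L
  I           0.1809   0.004589      1.114
  C        -0.002261   0.004522   0.002261
  E           0.1787   0.009111      1.117
  solve Keq expr → x = 0.002261; check Q = 5.1880e-04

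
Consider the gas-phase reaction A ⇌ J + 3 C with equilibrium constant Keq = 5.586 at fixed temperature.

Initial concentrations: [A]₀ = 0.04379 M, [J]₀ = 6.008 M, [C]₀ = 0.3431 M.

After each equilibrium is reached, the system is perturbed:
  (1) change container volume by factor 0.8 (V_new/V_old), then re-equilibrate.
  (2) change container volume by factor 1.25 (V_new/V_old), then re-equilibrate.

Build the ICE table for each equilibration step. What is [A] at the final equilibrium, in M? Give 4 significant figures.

Q₀ = 5.541 vs Keq = 5.586 ⇒ Q<K, forward
Step 1:
                  A         J         C
  I         0.04379     6.008    0.3431
  C       -1.6285e-04 1.6285e-04 4.8855e-04
  E         0.04363     6.008    0.3436
  solve Keq expr → x = 1.6285e-04; check Q = 5.586
Then change container volume by factor 0.8 (V_new/V_old).
Step 2:
                  A         J         C
  I         0.05453      7.51    0.4295
  C         0.01744  -0.01744  -0.05231
  E         0.07197     7.493    0.3772
  solve Keq expr → x = -0.01744; check Q = 5.586
Then change container volume by factor 1.25 (V_new/V_old).
Step 3:
                  A         J         C
  I         0.05758     5.994    0.3017
  C        -0.01395   0.01395   0.04185
  E         0.04363     6.008    0.3436
  solve Keq expr → x = 0.01395; check Q = 5.586

[A]_eq = 0.04363 M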